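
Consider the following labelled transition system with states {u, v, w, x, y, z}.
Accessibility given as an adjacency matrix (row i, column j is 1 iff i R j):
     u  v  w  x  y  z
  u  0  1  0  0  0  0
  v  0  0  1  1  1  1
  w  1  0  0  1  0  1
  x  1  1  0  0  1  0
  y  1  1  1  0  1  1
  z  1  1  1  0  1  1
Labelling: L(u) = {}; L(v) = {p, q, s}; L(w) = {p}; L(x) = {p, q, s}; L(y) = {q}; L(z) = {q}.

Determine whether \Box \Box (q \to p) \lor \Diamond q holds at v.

Yes

At v: \Box \Box (q \to p) is false, \Diamond q is true, so \Box \Box (q \to p) \lor \Diamond q is true.
  At v: \Box \Box (q \to p) requires \Box (q \to p) at every successor {w, x, y, z}.
    \Box (q \to p) fails at w, so \Box \Box (q \to p) is false at v.
      At w: \Box (q \to p) requires q \to p at every successor {u, x, z}.
        q \to p fails at z, so \Box (q \to p) is false at w.
  At v: \Diamond q requires q at some successor in {w, x, y, z}.
    q holds at x, so \Diamond q is true at v.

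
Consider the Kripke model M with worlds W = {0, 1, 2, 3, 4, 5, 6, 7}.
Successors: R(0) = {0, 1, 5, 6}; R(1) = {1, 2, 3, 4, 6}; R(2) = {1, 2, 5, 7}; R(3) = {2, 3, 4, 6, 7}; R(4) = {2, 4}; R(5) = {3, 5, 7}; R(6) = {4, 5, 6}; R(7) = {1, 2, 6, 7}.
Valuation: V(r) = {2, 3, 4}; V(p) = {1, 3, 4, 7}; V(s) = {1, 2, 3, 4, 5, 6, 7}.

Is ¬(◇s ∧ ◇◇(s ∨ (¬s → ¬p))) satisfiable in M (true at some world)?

No

Let φ = ¬(◇s ∧ ◇◇(s ∨ (¬s → ¬p))). Evaluate φ at each world:
  0 (successors {0, 1, 5, 6}): φ is false.
  1 (successors {1, 2, 3, 4, 6}): φ is false.
  2 (successors {1, 2, 5, 7}): φ is false.
  3 (successors {2, 3, 4, 6, 7}): φ is false.
  4 (successors {2, 4}): φ is false.
  5 (successors {3, 5, 7}): φ is false.
  6 (successors {4, 5, 6}): φ is false.
  7 (successors {1, 2, 6, 7}): φ is false.
For instance, at 5:
  At 5: ◇s ∧ ◇◇(s ∨ (¬s → ¬p)) is true, so ¬(◇s ∧ ◇◇(s ∨ (¬s → ¬p))) is false.
    At 5: ◇s is true, ◇◇(s ∨ (¬s → ¬p)) is true, so ◇s ∧ ◇◇(s ∨ (¬s → ¬p)) is true.
      At 5: ◇s requires s at some successor in {3, 5, 7}.
        s holds at 3, so ◇s is true at 5.
      At 5: ◇◇(s ∨ (¬s → ¬p)) requires ◇(s ∨ (¬s → ¬p)) at some successor in {3, 5, 7}.
        ◇(s ∨ (¬s → ¬p)) holds at 3, so ◇◇(s ∨ (¬s → ¬p)) is true at 5.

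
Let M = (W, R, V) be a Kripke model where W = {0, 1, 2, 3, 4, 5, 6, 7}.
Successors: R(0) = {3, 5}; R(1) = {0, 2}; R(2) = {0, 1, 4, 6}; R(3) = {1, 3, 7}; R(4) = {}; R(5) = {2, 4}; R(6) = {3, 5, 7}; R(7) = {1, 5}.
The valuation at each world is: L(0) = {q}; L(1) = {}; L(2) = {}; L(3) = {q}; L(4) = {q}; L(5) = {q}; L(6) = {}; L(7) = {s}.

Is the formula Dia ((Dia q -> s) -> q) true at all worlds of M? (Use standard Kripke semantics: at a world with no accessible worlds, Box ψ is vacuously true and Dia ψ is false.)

Let φ = Dia ((Dia q -> s) -> q). Evaluate φ at each world:
  0 (successors {3, 5}): φ is true.
  1 (successors {0, 2}): φ is true.
  2 (successors {0, 1, 4, 6}): φ is true.
  3 (successors {1, 3, 7}): φ is true.
  4 (successors ∅): φ is false.
  5 (successors {2, 4}): φ is true.
  6 (successors {3, 5, 7}): φ is true.
  7 (successors {1, 5}): φ is true.
Detail at 4 (counterexample):
  At 4: no accessible worlds, so Dia ((Dia q -> s) -> q) is false.

No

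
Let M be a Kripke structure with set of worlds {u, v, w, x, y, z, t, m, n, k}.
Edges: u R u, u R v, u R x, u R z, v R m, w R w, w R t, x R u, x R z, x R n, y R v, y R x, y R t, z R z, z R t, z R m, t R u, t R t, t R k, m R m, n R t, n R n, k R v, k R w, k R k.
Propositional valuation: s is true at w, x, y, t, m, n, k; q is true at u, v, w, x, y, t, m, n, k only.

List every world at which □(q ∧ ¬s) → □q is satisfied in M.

Recall that □ψ holds at a world iff ψ holds at every accessible world, and ◇ψ holds iff ψ holds at some accessible world.
Let φ = □(q ∧ ¬s) → □q. Evaluate φ at each world:
  u (successors {u, v, x, z}): φ is true.
  v (successors {m}): φ is true.
  w (successors {w, t}): φ is true.
  x (successors {u, z, n}): φ is true.
  y (successors {v, x, t}): φ is true.
  z (successors {z, t, m}): φ is true.
  t (successors {u, t, k}): φ is true.
  m (successors {m}): φ is true.
  n (successors {t, n}): φ is true.
  k (successors {v, w, k}): φ is true.
For instance, at m:
  At m: □(q ∧ ¬s) is false, □q is true, so □(q ∧ ¬s) → □q is true.
    At m: □(q ∧ ¬s) requires q ∧ ¬s at every successor {m}.
      q ∧ ¬s fails at m, so □(q ∧ ¬s) is false at m.
    At m: □q requires q at every successor {m}.
      At m: q is true.
    So □q is true at m.
Satisfying worlds: {u, v, w, x, y, z, t, m, n, k}

u, v, w, x, y, z, t, m, n, k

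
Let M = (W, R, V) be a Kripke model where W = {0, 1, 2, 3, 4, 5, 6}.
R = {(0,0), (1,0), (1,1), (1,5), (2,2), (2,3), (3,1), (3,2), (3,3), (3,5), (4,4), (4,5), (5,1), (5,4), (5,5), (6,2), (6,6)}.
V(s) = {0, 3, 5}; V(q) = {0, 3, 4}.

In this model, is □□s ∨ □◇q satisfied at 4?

Recall that □ψ holds at a world iff ψ holds at every accessible world, and ◇ψ holds iff ψ holds at some accessible world.
At 4: □□s is false, □◇q is true, so □□s ∨ □◇q is true.
  At 4: □□s requires □s at every successor {4, 5}.
    □s fails at 4, so □□s is false at 4.
      At 4: □s requires s at every successor {4, 5}.
        s fails at 4, so □s is false at 4.
  At 4: □◇q requires ◇q at every successor {4, 5}.
      At 4: ◇q requires q at some successor in {4, 5}.
        q holds at 4, so ◇q is true at 4.
      At 5: ◇q requires q at some successor in {1, 4, 5}.
        q holds at 4, so ◇q is true at 5.
  So □◇q is true at 4.

Yes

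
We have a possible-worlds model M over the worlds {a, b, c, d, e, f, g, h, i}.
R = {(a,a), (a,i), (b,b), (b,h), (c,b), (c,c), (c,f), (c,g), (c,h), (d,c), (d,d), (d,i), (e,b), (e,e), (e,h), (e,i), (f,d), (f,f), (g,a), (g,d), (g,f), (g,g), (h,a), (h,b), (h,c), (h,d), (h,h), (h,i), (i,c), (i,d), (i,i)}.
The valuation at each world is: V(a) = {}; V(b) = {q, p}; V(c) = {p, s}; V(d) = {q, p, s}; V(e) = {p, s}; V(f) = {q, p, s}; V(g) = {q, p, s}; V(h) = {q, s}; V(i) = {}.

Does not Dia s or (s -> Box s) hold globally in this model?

No

Let φ = not Dia s or (s -> Box s). Evaluate φ at each world:
  a (successors {a, i}): φ is true.
  b (successors {b, h}): φ is true.
  c (successors {b, c, f, g, h}): φ is false.
  d (successors {c, d, i}): φ is false.
  e (successors {b, e, h, i}): φ is false.
  f (successors {d, f}): φ is true.
  g (successors {a, d, f, g}): φ is false.
  h (successors {a, b, c, d, h, i}): φ is false.
  i (successors {c, d, i}): φ is true.
Detail at c (counterexample):
  At c: not Dia s is false, s -> Box s is false, so not Dia s or (s -> Box s) is false.
    At c: Dia s is true, so not Dia s is false.
      At c: Dia s requires s at some successor in {b, c, f, g, h}.
        s holds at c, so Dia s is true at c.
    At c: s is true, Box s is false, so s -> Box s is false.
      At c: Box s requires s at every successor {b, c, f, g, h}.
        s fails at b, so Box s is false at c.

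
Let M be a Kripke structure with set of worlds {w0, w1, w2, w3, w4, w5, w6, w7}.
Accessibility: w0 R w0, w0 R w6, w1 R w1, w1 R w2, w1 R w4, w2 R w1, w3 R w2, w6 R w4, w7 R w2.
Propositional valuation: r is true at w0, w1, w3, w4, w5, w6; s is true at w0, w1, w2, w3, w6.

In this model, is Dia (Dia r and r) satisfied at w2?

At w2: Dia (Dia r and r) requires Dia r and r at some successor in {w1}.
  Dia r and r holds at w1, so Dia (Dia r and r) is true at w2.
    At w1: Dia r is true, r is true, so Dia r and r is true.
      At w1: Dia r requires r at some successor in {w1, w2, w4}.
        r holds at w1, so Dia r is true at w1.

Yes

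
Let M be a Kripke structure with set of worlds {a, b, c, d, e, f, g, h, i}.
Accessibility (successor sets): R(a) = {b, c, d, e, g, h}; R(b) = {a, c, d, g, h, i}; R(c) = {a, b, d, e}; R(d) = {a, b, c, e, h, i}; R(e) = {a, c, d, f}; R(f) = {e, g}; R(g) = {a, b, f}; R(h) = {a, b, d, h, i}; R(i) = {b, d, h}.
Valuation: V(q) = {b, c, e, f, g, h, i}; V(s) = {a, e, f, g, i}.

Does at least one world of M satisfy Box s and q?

Yes

Let φ = Box s and q. Evaluate φ at each world:
  a (successors {b, c, d, e, g, h}): φ is false.
  b (successors {a, c, d, g, h, i}): φ is false.
  c (successors {a, b, d, e}): φ is false.
  d (successors {a, b, c, e, h, i}): φ is false.
  e (successors {a, c, d, f}): φ is false.
  f (successors {e, g}): φ is true.
  g (successors {a, b, f}): φ is false.
  h (successors {a, b, d, h, i}): φ is false.
  i (successors {b, d, h}): φ is false.
Detail at f (witness):
  At f: Box s is true, q is true, so Box s and q is true.
    At f: Box s requires s at every successor {e, g}.
      At e: s is true.
      At g: s is true.
    So Box s is true at f.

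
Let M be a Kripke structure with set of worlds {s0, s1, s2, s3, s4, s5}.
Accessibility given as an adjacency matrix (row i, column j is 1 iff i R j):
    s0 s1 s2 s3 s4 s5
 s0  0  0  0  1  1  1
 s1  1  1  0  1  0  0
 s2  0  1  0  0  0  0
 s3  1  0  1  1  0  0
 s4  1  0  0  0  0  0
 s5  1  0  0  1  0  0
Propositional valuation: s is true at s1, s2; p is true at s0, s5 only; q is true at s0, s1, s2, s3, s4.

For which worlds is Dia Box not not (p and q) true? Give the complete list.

s0

Let φ = Dia Box not not (p and q). Evaluate φ at each world:
  s0 (successors {s3, s4, s5}): φ is true.
  s1 (successors {s0, s1, s3}): φ is false.
  s2 (successors {s1}): φ is false.
  s3 (successors {s0, s2, s3}): φ is false.
  s4 (successors {s0}): φ is false.
  s5 (successors {s0, s3}): φ is false.
For instance, at s3:
  At s3: Dia Box not not (p and q) requires Box not not (p and q) at some successor in {s0, s2, s3}.
    At s0: Box not not (p and q) is false.
    At s2: Box not not (p and q) is false.
    At s3: Box not not (p and q) is false.
  So Dia Box not not (p and q) is false at s3.
Satisfying worlds: {s0}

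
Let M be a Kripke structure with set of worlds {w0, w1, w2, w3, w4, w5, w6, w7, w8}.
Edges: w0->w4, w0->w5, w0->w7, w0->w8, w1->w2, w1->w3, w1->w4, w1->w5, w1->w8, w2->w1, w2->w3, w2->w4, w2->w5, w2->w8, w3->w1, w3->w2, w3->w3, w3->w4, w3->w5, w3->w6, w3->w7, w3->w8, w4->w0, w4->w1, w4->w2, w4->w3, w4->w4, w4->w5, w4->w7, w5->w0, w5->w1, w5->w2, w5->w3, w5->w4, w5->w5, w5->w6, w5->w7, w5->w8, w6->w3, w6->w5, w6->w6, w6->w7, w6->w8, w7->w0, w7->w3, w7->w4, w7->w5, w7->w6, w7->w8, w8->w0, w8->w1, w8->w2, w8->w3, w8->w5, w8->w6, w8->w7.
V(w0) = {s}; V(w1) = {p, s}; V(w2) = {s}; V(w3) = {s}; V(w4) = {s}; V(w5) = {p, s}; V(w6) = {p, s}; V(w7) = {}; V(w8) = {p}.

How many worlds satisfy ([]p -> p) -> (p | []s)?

Let φ = ([]p -> p) -> (p | []s). Evaluate φ at each world:
  w0 (successors {w4, w5, w7, w8}): φ is false.
  w1 (successors {w2, w3, w4, w5, w8}): φ is true.
  w2 (successors {w1, w3, w4, w5, w8}): φ is false.
  w3 (successors {w1, w2, w3, w4, w5, w6, w7, w8}): φ is false.
  w4 (successors {w0, w1, w2, w3, w4, w5, w7}): φ is false.
  w5 (successors {w0, w1, w2, w3, w4, w5, w6, w7, w8}): φ is true.
  w6 (successors {w3, w5, w6, w7, w8}): φ is true.
  w7 (successors {w0, w3, w4, w5, w6, w8}): φ is false.
  w8 (successors {w0, w1, w2, w3, w5, w6, w7}): φ is true.
For instance, at w7:
  At w7: []p -> p is true, p | []s is false, so ([]p -> p) -> (p | []s) is false.
    At w7: []p is false, p is false, so []p -> p is true.
      At w7: []p requires p at every successor {w0, w3, w4, w5, w6, w8}.
        p fails at w0, so []p is false at w7.
    At w7: p is false, []s is false, so p | []s is false.
      At w7: []s requires s at every successor {w0, w3, w4, w5, w6, w8}.
        s fails at w8, so []s is false at w7.
Satisfying worlds: {w1, w5, w6, w8}

4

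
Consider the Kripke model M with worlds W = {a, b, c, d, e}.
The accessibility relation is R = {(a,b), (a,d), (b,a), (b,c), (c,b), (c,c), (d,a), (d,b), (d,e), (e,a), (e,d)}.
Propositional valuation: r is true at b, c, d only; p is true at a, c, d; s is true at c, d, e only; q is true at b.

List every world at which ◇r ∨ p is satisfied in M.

a, b, c, d, e

Let φ = ◇r ∨ p. Evaluate φ at each world:
  a (successors {b, d}): φ is true.
  b (successors {a, c}): φ is true.
  c (successors {b, c}): φ is true.
  d (successors {a, b, e}): φ is true.
  e (successors {a, d}): φ is true.
For instance, at a:
  At a: ◇r is true, p is true, so ◇r ∨ p is true.
    At a: ◇r requires r at some successor in {b, d}.
      r holds at b, so ◇r is true at a.
Satisfying worlds: {a, b, c, d, e}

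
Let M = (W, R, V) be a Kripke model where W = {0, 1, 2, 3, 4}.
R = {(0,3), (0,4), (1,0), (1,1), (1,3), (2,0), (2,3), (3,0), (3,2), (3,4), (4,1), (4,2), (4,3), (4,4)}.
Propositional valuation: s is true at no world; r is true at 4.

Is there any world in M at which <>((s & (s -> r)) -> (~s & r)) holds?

Let φ = <>((s & (s -> r)) -> (~s & r)). Evaluate φ at each world:
  0 (successors {3, 4}): φ is true.
  1 (successors {0, 1, 3}): φ is true.
  2 (successors {0, 3}): φ is true.
  3 (successors {0, 2, 4}): φ is true.
  4 (successors {1, 2, 3, 4}): φ is true.
Detail at 0 (witness):
  At 0: <>((s & (s -> r)) -> (~s & r)) requires (s & (s -> r)) -> (~s & r) at some successor in {3, 4}.
    (s & (s -> r)) -> (~s & r) holds at 3, so <>((s & (s -> r)) -> (~s & r)) is true at 0.

Yes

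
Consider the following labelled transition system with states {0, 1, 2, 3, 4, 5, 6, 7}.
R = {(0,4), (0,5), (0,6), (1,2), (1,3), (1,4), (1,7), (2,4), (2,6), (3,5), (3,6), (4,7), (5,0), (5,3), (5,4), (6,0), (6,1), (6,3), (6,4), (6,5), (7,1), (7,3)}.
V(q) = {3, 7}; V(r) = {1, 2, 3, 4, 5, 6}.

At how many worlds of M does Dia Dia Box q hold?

Recall that Box ψ holds at a world iff ψ holds at every accessible world, and Dia ψ holds iff ψ holds at some accessible world.
Let φ = Dia Dia Box q. Evaluate φ at each world:
  0 (successors {4, 5, 6}): φ is true.
  1 (successors {2, 3, 4, 7}): φ is true.
  2 (successors {4, 6}): φ is true.
  3 (successors {5, 6}): φ is true.
  4 (successors {7}): φ is false.
  5 (successors {0, 3, 4}): φ is true.
  6 (successors {0, 1, 3, 4, 5}): φ is true.
  7 (successors {1, 3}): φ is true.
For instance, at 7:
  At 7: Dia Dia Box q requires Dia Box q at some successor in {1, 3}.
    Dia Box q holds at 1, so Dia Dia Box q is true at 7.
      At 1: Dia Box q requires Box q at some successor in {2, 3, 4, 7}.
        Box q holds at 4, so Dia Box q is true at 1.
Satisfying worlds: {0, 1, 2, 3, 5, 6, 7}

7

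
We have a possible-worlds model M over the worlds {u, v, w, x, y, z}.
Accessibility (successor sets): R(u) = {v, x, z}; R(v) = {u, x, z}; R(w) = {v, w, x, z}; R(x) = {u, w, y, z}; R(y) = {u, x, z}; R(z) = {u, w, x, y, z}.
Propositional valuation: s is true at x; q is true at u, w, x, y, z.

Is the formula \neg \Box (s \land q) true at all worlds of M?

Yes

Let φ = \neg \Box (s \land q). Evaluate φ at each world:
  u (successors {v, x, z}): φ is true.
  v (successors {u, x, z}): φ is true.
  w (successors {v, w, x, z}): φ is true.
  x (successors {u, w, y, z}): φ is true.
  y (successors {u, x, z}): φ is true.
  z (successors {u, w, x, y, z}): φ is true.
For instance, at v:
  At v: \Box (s \land q) is false, so \neg \Box (s \land q) is true.
    At v: \Box (s \land q) requires s \land q at every successor {u, x, z}.
      s \land q fails at u, so \Box (s \land q) is false at v.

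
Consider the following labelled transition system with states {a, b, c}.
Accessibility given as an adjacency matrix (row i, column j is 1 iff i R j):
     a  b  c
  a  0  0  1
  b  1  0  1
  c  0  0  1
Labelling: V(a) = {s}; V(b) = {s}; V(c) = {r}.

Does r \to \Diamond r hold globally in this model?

Yes

Recall that \Diamond ψ holds at a world iff ψ holds at some accessible world.
Let φ = r \to \Diamond r. Evaluate φ at each world:
  a (successors {c}): φ is true.
  b (successors {a, c}): φ is true.
  c (successors {c}): φ is true.
For instance, at a:
  At a: r is false, \Diamond r is true, so r \to \Diamond r is true.
    At a: \Diamond r requires r at some successor in {c}.
      r holds at c, so \Diamond r is true at a.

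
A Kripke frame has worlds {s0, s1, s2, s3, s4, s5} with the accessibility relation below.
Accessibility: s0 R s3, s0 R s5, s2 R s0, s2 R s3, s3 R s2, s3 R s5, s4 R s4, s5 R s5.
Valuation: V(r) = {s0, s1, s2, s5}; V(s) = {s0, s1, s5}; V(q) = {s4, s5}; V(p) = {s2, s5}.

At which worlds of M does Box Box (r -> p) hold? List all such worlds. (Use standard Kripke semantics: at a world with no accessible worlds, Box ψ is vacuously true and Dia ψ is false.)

s0, s1, s2, s4, s5

Recall that Box ψ holds at a world iff ψ holds at every accessible world, and Dia ψ holds iff ψ holds at some accessible world.
Let φ = Box Box (r -> p). Evaluate φ at each world:
  s0 (successors {s3, s5}): φ is true.
  s1 (successors ∅): φ is true.
  s2 (successors {s0, s3}): φ is true.
  s3 (successors {s2, s5}): φ is false.
  s4 (successors {s4}): φ is true.
  s5 (successors {s5}): φ is true.
For instance, at s2:
  At s2: Box Box (r -> p) requires Box (r -> p) at every successor {s0, s3}.
      At s0: Box (r -> p) requires r -> p at every successor {s3, s5}.
        At s3: r -> p is true.
        At s5: r -> p is true.
      So Box (r -> p) is true at s0.
      At s3: Box (r -> p) requires r -> p at every successor {s2, s5}.
        At s2: r -> p is true.
        At s5: r -> p is true.
      So Box (r -> p) is true at s3.
  So Box Box (r -> p) is true at s2.
Satisfying worlds: {s0, s1, s2, s4, s5}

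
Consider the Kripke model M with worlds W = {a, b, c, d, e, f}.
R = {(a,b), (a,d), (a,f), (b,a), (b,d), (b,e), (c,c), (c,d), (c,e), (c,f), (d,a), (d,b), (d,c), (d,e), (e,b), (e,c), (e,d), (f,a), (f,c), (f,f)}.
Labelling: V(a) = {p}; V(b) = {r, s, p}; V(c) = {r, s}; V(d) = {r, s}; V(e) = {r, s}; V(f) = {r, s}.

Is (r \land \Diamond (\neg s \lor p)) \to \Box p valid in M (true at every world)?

Recall that \Box ψ holds at a world iff ψ holds at every accessible world, and \Diamond ψ holds iff ψ holds at some accessible world.
Let φ = (r \land \Diamond (\neg s \lor p)) \to \Box p. Evaluate φ at each world:
  a (successors {b, d, f}): φ is true.
  b (successors {a, d, e}): φ is false.
  c (successors {c, d, e, f}): φ is true.
  d (successors {a, b, c, e}): φ is false.
  e (successors {b, c, d}): φ is false.
  f (successors {a, c, f}): φ is false.
Detail at b (counterexample):
  At b: r \land \Diamond (\neg s \lor p) is true, \Box p is false, so (r \land \Diamond (\neg s \lor p)) \to \Box p is false.
    At b: r is true, \Diamond (\neg s \lor p) is true, so r \land \Diamond (\neg s \lor p) is true.
      At b: \Diamond (\neg s \lor p) requires \neg s \lor p at some successor in {a, d, e}.
        \neg s \lor p holds at a, so \Diamond (\neg s \lor p) is true at b.
    At b: \Box p requires p at every successor {a, d, e}.
      p fails at d, so \Box p is false at b.

No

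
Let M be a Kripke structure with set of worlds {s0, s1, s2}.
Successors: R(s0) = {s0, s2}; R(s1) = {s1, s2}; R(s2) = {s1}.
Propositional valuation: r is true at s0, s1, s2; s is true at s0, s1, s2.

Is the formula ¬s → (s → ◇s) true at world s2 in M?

Yes

Recall that ◇ψ holds at a world iff ψ holds at some accessible world.
At s2: ¬s is false, s → ◇s is true, so ¬s → (s → ◇s) is true.
  At s2: s is true, ◇s is true, so s → ◇s is true.
    At s2: ◇s requires s at some successor in {s1}.
      s holds at s1, so ◇s is true at s2.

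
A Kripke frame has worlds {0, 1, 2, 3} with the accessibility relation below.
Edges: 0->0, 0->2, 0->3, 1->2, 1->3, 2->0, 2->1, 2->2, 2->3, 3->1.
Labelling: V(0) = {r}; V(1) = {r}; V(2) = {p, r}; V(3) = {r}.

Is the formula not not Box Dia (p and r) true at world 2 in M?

Recall that Box ψ holds at a world iff ψ holds at every accessible world, and Dia ψ holds iff ψ holds at some accessible world.
At 2: not Box Dia (p and r) is true, so not not Box Dia (p and r) is false.
  At 2: Box Dia (p and r) is false, so not Box Dia (p and r) is true.
    At 2: Box Dia (p and r) requires Dia (p and r) at every successor {0, 1, 2, 3}.
      Dia (p and r) fails at 3, so Box Dia (p and r) is false at 2.

No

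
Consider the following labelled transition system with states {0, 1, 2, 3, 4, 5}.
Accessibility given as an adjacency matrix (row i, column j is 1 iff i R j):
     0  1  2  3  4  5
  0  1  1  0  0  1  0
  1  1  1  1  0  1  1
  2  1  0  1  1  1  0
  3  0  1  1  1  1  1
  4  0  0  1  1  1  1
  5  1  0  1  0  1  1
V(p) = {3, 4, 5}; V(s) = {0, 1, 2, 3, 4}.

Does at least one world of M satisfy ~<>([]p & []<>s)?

Yes

Recall that []ψ holds at a world iff ψ holds at every accessible world, and <>ψ holds iff ψ holds at some accessible world.
Let φ = ~<>([]p & []<>s). Evaluate φ at each world:
  0 (successors {0, 1, 4}): φ is true.
  1 (successors {0, 1, 2, 4, 5}): φ is true.
  2 (successors {0, 2, 3, 4}): φ is true.
  3 (successors {1, 2, 3, 4, 5}): φ is true.
  4 (successors {2, 3, 4, 5}): φ is true.
  5 (successors {0, 2, 4, 5}): φ is true.
Detail at 0 (witness):
  At 0: <>([]p & []<>s) is false, so ~<>([]p & []<>s) is true.
    At 0: <>([]p & []<>s) requires []p & []<>s at some successor in {0, 1, 4}.
      At 0: []p & []<>s is false.
      At 1: []p & []<>s is false.
      At 4: []p & []<>s is false.
    So <>([]p & []<>s) is false at 0.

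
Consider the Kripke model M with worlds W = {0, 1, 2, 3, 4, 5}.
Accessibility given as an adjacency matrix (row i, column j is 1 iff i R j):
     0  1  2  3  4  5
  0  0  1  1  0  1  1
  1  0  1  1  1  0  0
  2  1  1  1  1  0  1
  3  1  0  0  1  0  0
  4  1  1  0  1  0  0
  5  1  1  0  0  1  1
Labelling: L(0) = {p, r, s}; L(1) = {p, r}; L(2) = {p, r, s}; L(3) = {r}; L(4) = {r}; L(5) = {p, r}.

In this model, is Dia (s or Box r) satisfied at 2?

Yes

At 2: Dia (s or Box r) requires s or Box r at some successor in {0, 1, 2, 3, 5}.
  s or Box r holds at 0, so Dia (s or Box r) is true at 2.
    At 0: s is true, Box r is true, so s or Box r is true.
      At 0: Box r requires r at every successor {1, 2, 4, 5}.
        At 1: r is true.
        At 2: r is true.
        At 4: r is true.
        At 5: r is true.
      So Box r is true at 0.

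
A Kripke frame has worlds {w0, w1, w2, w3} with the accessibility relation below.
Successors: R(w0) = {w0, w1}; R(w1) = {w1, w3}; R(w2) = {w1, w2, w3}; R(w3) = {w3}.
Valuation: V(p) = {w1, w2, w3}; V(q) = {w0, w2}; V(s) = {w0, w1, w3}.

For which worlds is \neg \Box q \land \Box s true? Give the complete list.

w0, w1, w3

Recall that \Box ψ holds at a world iff ψ holds at every accessible world, and \Diamond ψ holds iff ψ holds at some accessible world.
Let φ = \neg \Box q \land \Box s. Evaluate φ at each world:
  w0 (successors {w0, w1}): φ is true.
  w1 (successors {w1, w3}): φ is true.
  w2 (successors {w1, w2, w3}): φ is false.
  w3 (successors {w3}): φ is true.
For instance, at w2:
  At w2: \neg \Box q is true, \Box s is false, so \neg \Box q \land \Box s is false.
    At w2: \Box q is false, so \neg \Box q is true.
      At w2: \Box q requires q at every successor {w1, w2, w3}.
        q fails at w1, so \Box q is false at w2.
    At w2: \Box s requires s at every successor {w1, w2, w3}.
      s fails at w2, so \Box s is false at w2.
Satisfying worlds: {w0, w1, w3}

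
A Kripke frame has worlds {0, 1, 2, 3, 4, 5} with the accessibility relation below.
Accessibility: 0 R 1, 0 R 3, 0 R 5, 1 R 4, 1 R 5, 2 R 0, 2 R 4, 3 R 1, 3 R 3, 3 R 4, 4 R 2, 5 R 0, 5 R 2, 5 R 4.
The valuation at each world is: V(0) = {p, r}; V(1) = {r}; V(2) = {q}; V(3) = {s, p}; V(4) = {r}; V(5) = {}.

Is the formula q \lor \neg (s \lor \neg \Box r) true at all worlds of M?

No

Let φ = q \lor \neg (s \lor \neg \Box r). Evaluate φ at each world:
  0 (successors {1, 3, 5}): φ is false.
  1 (successors {4, 5}): φ is false.
  2 (successors {0, 4}): φ is true.
  3 (successors {1, 3, 4}): φ is false.
  4 (successors {2}): φ is false.
  5 (successors {0, 2, 4}): φ is false.
Detail at 0 (counterexample):
  At 0: q is false, \neg (s \lor \neg \Box r) is false, so q \lor \neg (s \lor \neg \Box r) is false.
    At 0: s \lor \neg \Box r is true, so \neg (s \lor \neg \Box r) is false.
      At 0: s is false, \neg \Box r is true, so s \lor \neg \Box r is true.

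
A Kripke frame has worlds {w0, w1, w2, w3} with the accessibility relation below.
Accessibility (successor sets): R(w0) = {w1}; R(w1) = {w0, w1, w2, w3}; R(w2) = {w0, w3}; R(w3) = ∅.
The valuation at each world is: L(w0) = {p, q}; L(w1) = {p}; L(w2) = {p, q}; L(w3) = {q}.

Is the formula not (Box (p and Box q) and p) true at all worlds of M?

Recall that Box ψ holds at a world iff ψ holds at every accessible world, and Dia ψ holds iff ψ holds at some accessible world.
Let φ = not (Box (p and Box q) and p). Evaluate φ at each world:
  w0 (successors {w1}): φ is true.
  w1 (successors {w0, w1, w2, w3}): φ is true.
  w2 (successors {w0, w3}): φ is true.
  w3 (successors ∅): φ is true.
For instance, at w1:
  At w1: Box (p and Box q) and p is false, so not (Box (p and Box q) and p) is true.
    At w1: Box (p and Box q) is false, p is true, so Box (p and Box q) and p is false.
      At w1: Box (p and Box q) requires p and Box q at every successor {w0, w1, w2, w3}.
        p and Box q fails at w0, so Box (p and Box q) is false at w1.

Yes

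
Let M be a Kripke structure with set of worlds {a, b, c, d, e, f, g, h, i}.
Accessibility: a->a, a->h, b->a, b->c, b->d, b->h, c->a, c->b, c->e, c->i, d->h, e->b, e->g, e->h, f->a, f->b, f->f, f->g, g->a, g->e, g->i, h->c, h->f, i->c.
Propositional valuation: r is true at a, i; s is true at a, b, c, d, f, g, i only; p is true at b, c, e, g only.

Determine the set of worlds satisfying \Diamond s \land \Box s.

Recall that \Box ψ holds at a world iff ψ holds at every accessible world, and \Diamond ψ holds iff ψ holds at some accessible world.
Let φ = \Diamond s \land \Box s. Evaluate φ at each world:
  a (successors {a, h}): φ is false.
  b (successors {a, c, d, h}): φ is false.
  c (successors {a, b, e, i}): φ is false.
  d (successors {h}): φ is false.
  e (successors {b, g, h}): φ is false.
  f (successors {a, b, f, g}): φ is true.
  g (successors {a, e, i}): φ is false.
  h (successors {c, f}): φ is true.
  i (successors {c}): φ is true.
For instance, at e:
  At e: \Diamond s is true, \Box s is false, so \Diamond s \land \Box s is false.
    At e: \Diamond s requires s at some successor in {b, g, h}.
      s holds at b, so \Diamond s is true at e.
    At e: \Box s requires s at every successor {b, g, h}.
      s fails at h, so \Box s is false at e.
Satisfying worlds: {f, h, i}

f, h, i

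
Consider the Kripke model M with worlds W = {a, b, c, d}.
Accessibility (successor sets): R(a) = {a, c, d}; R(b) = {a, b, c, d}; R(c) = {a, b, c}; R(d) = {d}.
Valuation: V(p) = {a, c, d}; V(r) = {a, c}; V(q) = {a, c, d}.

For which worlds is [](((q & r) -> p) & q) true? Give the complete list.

Let φ = [](((q & r) -> p) & q). Evaluate φ at each world:
  a (successors {a, c, d}): φ is true.
  b (successors {a, b, c, d}): φ is false.
  c (successors {a, b, c}): φ is false.
  d (successors {d}): φ is true.
For instance, at d:
  At d: [](((q & r) -> p) & q) requires ((q & r) -> p) & q at every successor {d}.
    At d: ((q & r) -> p) & q is true.
  So [](((q & r) -> p) & q) is true at d.
Satisfying worlds: {a, d}

a, d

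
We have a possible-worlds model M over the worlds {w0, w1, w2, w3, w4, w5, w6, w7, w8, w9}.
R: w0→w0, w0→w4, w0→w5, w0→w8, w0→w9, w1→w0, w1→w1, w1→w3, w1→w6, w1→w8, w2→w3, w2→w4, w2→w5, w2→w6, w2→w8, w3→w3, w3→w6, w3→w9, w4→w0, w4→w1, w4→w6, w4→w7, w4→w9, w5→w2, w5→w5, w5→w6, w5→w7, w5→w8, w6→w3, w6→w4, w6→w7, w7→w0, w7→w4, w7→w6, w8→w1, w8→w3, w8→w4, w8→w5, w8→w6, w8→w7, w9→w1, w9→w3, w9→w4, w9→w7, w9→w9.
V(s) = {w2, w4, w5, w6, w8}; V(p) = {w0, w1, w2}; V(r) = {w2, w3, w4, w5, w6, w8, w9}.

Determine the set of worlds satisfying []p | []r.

w2, w3

Recall that []ψ holds at a world iff ψ holds at every accessible world, and <>ψ holds iff ψ holds at some accessible world.
Let φ = []p | []r. Evaluate φ at each world:
  w0 (successors {w0, w4, w5, w8, w9}): φ is false.
  w1 (successors {w0, w1, w3, w6, w8}): φ is false.
  w2 (successors {w3, w4, w5, w6, w8}): φ is true.
  w3 (successors {w3, w6, w9}): φ is true.
  w4 (successors {w0, w1, w6, w7, w9}): φ is false.
  w5 (successors {w2, w5, w6, w7, w8}): φ is false.
  w6 (successors {w3, w4, w7}): φ is false.
  w7 (successors {w0, w4, w6}): φ is false.
  w8 (successors {w1, w3, w4, w5, w6, w7}): φ is false.
  w9 (successors {w1, w3, w4, w7, w9}): φ is false.
For instance, at w1:
  At w1: []p is false, []r is false, so []p | []r is false.
    At w1: []p requires p at every successor {w0, w1, w3, w6, w8}.
      p fails at w3, so []p is false at w1.
    At w1: []r requires r at every successor {w0, w1, w3, w6, w8}.
      r fails at w0, so []r is false at w1.
Satisfying worlds: {w2, w3}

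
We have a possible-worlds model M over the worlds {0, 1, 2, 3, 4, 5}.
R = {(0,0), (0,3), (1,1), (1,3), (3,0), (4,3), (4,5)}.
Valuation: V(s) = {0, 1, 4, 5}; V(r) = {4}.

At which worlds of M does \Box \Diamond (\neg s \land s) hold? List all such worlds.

Let φ = \Box \Diamond (\neg s \land s). Evaluate φ at each world:
  0 (successors {0, 3}): φ is false.
  1 (successors {1, 3}): φ is false.
  2 (successors ∅): φ is true.
  3 (successors {0}): φ is false.
  4 (successors {3, 5}): φ is false.
  5 (successors ∅): φ is true.
For instance, at 3:
  At 3: \Box \Diamond (\neg s \land s) requires \Diamond (\neg s \land s) at every successor {0}.
    \Diamond (\neg s \land s) fails at 0, so \Box \Diamond (\neg s \land s) is false at 3.
      At 0: \Diamond (\neg s \land s) requires \neg s \land s at some successor in {0, 3}.
        At 0: \neg s \land s is false.
        At 3: \neg s \land s is false.
      So \Diamond (\neg s \land s) is false at 0.
Satisfying worlds: {2, 5}

2, 5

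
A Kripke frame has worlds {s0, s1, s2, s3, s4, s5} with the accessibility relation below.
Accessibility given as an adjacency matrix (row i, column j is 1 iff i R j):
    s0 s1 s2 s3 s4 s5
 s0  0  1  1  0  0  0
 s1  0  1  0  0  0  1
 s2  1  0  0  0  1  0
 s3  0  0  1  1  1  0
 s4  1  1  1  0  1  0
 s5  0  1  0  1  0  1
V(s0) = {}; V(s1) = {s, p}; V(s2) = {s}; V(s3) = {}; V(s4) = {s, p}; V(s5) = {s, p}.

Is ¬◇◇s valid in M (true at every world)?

Let φ = ¬◇◇s. Evaluate φ at each world:
  s0 (successors {s1, s2}): φ is false.
  s1 (successors {s1, s5}): φ is false.
  s2 (successors {s0, s4}): φ is false.
  s3 (successors {s2, s3, s4}): φ is false.
  s4 (successors {s0, s1, s2, s4}): φ is false.
  s5 (successors {s1, s3, s5}): φ is false.
Detail at s0 (counterexample):
  At s0: ◇◇s is true, so ¬◇◇s is false.
    At s0: ◇◇s requires ◇s at some successor in {s1, s2}.
      ◇s holds at s1, so ◇◇s is true at s0.

No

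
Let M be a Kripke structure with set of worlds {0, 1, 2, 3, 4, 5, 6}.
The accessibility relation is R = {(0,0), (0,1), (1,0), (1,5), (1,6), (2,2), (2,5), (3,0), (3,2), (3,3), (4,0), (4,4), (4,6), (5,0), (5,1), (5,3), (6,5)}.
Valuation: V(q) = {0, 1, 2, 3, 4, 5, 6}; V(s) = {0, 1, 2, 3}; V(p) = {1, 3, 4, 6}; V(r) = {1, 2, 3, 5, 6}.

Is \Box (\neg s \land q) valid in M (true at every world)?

Let φ = \Box (\neg s \land q). Evaluate φ at each world:
  0 (successors {0, 1}): φ is false.
  1 (successors {0, 5, 6}): φ is false.
  2 (successors {2, 5}): φ is false.
  3 (successors {0, 2, 3}): φ is false.
  4 (successors {0, 4, 6}): φ is false.
  5 (successors {0, 1, 3}): φ is false.
  6 (successors {5}): φ is true.
Detail at 0 (counterexample):
  At 0: \Box (\neg s \land q) requires \neg s \land q at every successor {0, 1}.
    \neg s \land q fails at 0, so \Box (\neg s \land q) is false at 0.

No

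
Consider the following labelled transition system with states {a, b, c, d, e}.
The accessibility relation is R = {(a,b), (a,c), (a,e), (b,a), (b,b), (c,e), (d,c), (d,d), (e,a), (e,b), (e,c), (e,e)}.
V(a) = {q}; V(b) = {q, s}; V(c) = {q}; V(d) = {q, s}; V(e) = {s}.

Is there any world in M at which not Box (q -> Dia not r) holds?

Let φ = not Box (q -> Dia not r). Evaluate φ at each world:
  a (successors {b, c, e}): φ is false.
  b (successors {a, b}): φ is false.
  c (successors {e}): φ is false.
  d (successors {c, d}): φ is false.
  e (successors {a, b, c, e}): φ is false.
For instance, at a:
  At a: Box (q -> Dia not r) is true, so not Box (q -> Dia not r) is false.
    At a: Box (q -> Dia not r) requires q -> Dia not r at every successor {b, c, e}.
      At b: q -> Dia not r is true.
      At c: q -> Dia not r is true.
      At e: q -> Dia not r is true.
    So Box (q -> Dia not r) is true at a.

No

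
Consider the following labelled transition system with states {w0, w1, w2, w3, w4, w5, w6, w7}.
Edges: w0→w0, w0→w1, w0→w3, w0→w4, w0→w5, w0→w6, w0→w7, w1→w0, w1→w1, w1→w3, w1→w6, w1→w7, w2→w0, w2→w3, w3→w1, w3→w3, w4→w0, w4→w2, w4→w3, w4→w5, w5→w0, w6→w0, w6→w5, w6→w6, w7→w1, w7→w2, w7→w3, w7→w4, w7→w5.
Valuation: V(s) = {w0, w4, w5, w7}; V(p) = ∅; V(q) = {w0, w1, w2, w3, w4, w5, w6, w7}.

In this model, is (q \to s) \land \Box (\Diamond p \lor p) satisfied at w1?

No

Recall that \Box ψ holds at a world iff ψ holds at every accessible world, and \Diamond ψ holds iff ψ holds at some accessible world.
At w1: q \to s is false, \Box (\Diamond p \lor p) is false, so (q \to s) \land \Box (\Diamond p \lor p) is false.
  At w1: \Box (\Diamond p \lor p) requires \Diamond p \lor p at every successor {w0, w1, w3, w6, w7}.
    \Diamond p \lor p fails at w0, so \Box (\Diamond p \lor p) is false at w1.
      At w0: \Diamond p is false, p is false, so \Diamond p \lor p is false.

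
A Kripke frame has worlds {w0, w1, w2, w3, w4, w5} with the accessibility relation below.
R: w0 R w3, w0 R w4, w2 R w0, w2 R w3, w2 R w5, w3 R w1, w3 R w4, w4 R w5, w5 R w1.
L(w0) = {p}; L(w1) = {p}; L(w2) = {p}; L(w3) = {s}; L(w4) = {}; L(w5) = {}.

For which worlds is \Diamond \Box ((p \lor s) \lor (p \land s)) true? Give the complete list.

Let φ = \Diamond \Box ((p \lor s) \lor (p \land s)). Evaluate φ at each world:
  w0 (successors {w3, w4}): φ is false.
  w1 (successors ∅): φ is false.
  w2 (successors {w0, w3, w5}): φ is true.
  w3 (successors {w1, w4}): φ is true.
  w4 (successors {w5}): φ is true.
  w5 (successors {w1}): φ is true.
For instance, at w5:
  At w5: \Diamond \Box ((p \lor s) \lor (p \land s)) requires \Box ((p \lor s) \lor (p \land s)) at some successor in {w1}.
    \Box ((p \lor s) \lor (p \land s)) holds at w1, so \Diamond \Box ((p \lor s) \lor (p \land s)) is true at w5.
      At w1: no accessible worlds, so \Box ((p \lor s) \lor (p \land s)) holds vacuously.
Satisfying worlds: {w2, w3, w4, w5}

w2, w3, w4, w5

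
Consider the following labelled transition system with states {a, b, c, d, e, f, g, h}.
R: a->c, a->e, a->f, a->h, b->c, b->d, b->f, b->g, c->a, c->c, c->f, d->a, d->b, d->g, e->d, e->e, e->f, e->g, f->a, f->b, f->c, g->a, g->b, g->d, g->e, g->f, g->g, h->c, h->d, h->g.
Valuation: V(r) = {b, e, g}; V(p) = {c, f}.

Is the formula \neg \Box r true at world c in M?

At c: \Box r is false, so \neg \Box r is true.
  At c: \Box r requires r at every successor {a, c, f}.
    r fails at a, so \Box r is false at c.

Yes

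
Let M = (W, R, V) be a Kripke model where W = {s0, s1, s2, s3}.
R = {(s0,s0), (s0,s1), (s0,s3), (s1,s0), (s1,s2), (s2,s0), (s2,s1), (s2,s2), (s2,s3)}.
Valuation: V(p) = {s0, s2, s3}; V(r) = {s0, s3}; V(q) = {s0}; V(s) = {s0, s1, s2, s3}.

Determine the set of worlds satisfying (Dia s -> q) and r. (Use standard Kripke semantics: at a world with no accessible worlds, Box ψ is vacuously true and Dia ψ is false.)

Let φ = (Dia s -> q) and r. Evaluate φ at each world:
  s0 (successors {s0, s1, s3}): φ is true.
  s1 (successors {s0, s2}): φ is false.
  s2 (successors {s0, s1, s2, s3}): φ is false.
  s3 (successors ∅): φ is true.
For instance, at s1:
  At s1: Dia s -> q is false, r is false, so (Dia s -> q) and r is false.
    At s1: Dia s is true, q is false, so Dia s -> q is false.
      At s1: Dia s requires s at some successor in {s0, s2}.
        s holds at s0, so Dia s is true at s1.
Satisfying worlds: {s0, s3}

s0, s3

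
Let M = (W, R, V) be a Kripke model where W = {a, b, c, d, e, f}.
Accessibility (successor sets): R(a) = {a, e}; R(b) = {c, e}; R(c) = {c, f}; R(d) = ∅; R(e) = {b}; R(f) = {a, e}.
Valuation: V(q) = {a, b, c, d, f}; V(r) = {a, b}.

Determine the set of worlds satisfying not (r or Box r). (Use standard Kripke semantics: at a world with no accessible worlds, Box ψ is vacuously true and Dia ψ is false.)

c, f

Recall that Box ψ holds at a world iff ψ holds at every accessible world, and Dia ψ holds iff ψ holds at some accessible world.
Let φ = not (r or Box r). Evaluate φ at each world:
  a (successors {a, e}): φ is false.
  b (successors {c, e}): φ is false.
  c (successors {c, f}): φ is true.
  d (successors ∅): φ is false.
  e (successors {b}): φ is false.
  f (successors {a, e}): φ is true.
For instance, at f:
  At f: r or Box r is false, so not (r or Box r) is true.
    At f: r is false, Box r is false, so r or Box r is false.
      At f: Box r requires r at every successor {a, e}.
        r fails at e, so Box r is false at f.
Satisfying worlds: {c, f}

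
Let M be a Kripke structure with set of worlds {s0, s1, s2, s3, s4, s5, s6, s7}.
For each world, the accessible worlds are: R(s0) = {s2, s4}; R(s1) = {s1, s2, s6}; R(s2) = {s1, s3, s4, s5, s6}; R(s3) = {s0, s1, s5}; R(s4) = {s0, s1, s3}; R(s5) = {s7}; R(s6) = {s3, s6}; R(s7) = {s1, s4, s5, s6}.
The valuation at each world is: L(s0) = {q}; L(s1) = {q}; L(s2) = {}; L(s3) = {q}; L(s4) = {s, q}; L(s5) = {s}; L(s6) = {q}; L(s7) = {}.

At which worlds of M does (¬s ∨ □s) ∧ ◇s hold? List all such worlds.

Recall that □ψ holds at a world iff ψ holds at every accessible world, and ◇ψ holds iff ψ holds at some accessible world.
Let φ = (¬s ∨ □s) ∧ ◇s. Evaluate φ at each world:
  s0 (successors {s2, s4}): φ is true.
  s1 (successors {s1, s2, s6}): φ is false.
  s2 (successors {s1, s3, s4, s5, s6}): φ is true.
  s3 (successors {s0, s1, s5}): φ is true.
  s4 (successors {s0, s1, s3}): φ is false.
  s5 (successors {s7}): φ is false.
  s6 (successors {s3, s6}): φ is false.
  s7 (successors {s1, s4, s5, s6}): φ is true.
For instance, at s0:
  At s0: ¬s ∨ □s is true, ◇s is true, so (¬s ∨ □s) ∧ ◇s is true.
    At s0: ¬s is true, □s is false, so ¬s ∨ □s is true.
      At s0: □s requires s at every successor {s2, s4}.
        s fails at s2, so □s is false at s0.
    At s0: ◇s requires s at some successor in {s2, s4}.
      s holds at s4, so ◇s is true at s0.
Satisfying worlds: {s0, s2, s3, s7}

s0, s2, s3, s7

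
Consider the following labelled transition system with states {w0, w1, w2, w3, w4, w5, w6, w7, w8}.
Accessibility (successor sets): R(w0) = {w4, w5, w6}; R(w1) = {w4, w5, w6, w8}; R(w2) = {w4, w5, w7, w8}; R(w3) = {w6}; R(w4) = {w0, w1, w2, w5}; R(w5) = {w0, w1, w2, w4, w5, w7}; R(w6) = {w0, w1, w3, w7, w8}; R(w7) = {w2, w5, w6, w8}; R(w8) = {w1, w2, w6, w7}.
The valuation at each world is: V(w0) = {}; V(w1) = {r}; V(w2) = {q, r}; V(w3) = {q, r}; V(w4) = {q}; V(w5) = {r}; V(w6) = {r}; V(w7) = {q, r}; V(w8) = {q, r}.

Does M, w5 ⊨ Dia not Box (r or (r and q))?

Yes

Recall that Box ψ holds at a world iff ψ holds at every accessible world, and Dia ψ holds iff ψ holds at some accessible world.
At w5: Dia not Box (r or (r and q)) requires not Box (r or (r and q)) at some successor in {w0, w1, w2, w4, w5, w7}.
  not Box (r or (r and q)) holds at w0, so Dia not Box (r or (r and q)) is true at w5.
    At w0: Box (r or (r and q)) is false, so not Box (r or (r and q)) is true.
      At w0: Box (r or (r and q)) requires r or (r and q) at every successor {w4, w5, w6}.
        r or (r and q) fails at w4, so Box (r or (r and q)) is false at w0.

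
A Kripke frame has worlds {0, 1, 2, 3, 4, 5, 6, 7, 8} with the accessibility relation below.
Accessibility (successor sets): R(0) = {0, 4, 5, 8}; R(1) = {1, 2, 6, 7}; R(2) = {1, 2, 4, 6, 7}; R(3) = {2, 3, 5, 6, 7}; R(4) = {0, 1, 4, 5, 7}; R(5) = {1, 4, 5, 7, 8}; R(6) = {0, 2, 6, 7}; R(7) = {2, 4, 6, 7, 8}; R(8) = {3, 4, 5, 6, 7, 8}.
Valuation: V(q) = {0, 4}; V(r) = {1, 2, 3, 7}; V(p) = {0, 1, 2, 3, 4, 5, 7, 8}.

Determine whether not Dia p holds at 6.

At 6: Dia p is true, so not Dia p is false.
  At 6: Dia p requires p at some successor in {0, 2, 6, 7}.
    p holds at 0, so Dia p is true at 6.

No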